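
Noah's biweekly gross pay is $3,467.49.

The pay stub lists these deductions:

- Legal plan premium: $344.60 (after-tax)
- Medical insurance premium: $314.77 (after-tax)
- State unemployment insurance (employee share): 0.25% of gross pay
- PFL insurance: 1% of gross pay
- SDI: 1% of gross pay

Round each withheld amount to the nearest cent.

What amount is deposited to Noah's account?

PFL insurance: $3,467.49 × 0.01 = $34.67
SDI: $3,467.49 × 0.01 = $34.67
State unemployment insurance (employee share): $3,467.49 × 0.0025 = $8.67
Legal plan premium: $344.60
Medical insurance premium: $314.77
Total deductions = $34.67 + $34.67 + $8.67 + $344.60 + $314.77 = $737.38
Net pay = $3,467.49 − $737.38 = $2,730.11

$2,730.11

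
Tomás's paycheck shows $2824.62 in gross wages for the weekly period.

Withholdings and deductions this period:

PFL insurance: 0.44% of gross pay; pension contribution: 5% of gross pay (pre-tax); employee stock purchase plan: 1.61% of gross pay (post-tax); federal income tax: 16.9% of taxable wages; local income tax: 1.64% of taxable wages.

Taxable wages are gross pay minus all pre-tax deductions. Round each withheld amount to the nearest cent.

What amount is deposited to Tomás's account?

$2127.98

Pension contribution: $2824.62 × 0.05 = $141.23
Taxable wages = $2824.62 − $141.23 = $2683.39
Federal income tax: $2683.39 × 0.169 = $453.49
Local income tax: $2683.39 × 0.0164 = $44.01
PFL insurance: $2824.62 × 0.0044 = $12.43
Employee stock purchase plan: $2824.62 × 0.0161 = $45.48
Total deductions = $141.23 + $453.49 + $44.01 + $12.43 + $45.48 = $696.64
Net pay = $2824.62 − $696.64 = $2127.98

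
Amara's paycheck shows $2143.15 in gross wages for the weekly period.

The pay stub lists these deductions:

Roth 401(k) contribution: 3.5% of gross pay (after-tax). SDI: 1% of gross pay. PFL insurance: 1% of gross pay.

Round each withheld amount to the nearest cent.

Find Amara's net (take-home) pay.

$2025.28

PFL insurance: $2143.15 × 0.01 = $21.43
SDI: $2143.15 × 0.01 = $21.43
Roth 401(k) contribution: $2143.15 × 0.035 = $75.01
Total deductions = $21.43 + $21.43 + $75.01 = $117.87
Net pay = $2143.15 − $117.87 = $2025.28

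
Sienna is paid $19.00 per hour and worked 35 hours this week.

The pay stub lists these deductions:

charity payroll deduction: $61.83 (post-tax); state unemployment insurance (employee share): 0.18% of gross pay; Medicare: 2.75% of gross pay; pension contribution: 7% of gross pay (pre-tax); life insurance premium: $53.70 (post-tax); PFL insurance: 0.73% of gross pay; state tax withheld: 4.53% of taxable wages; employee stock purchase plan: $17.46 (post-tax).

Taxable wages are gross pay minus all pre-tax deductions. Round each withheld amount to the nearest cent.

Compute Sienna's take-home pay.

$433.10

Gross pay: 35 × $19.00 = $665.00
Pension contribution: $665.00 × 0.07 = $46.55
Taxable wages = $665.00 − $46.55 = $618.45
State tax withheld: $618.45 × 0.0453 = $28.02
State unemployment insurance (employee share): $665.00 × 0.0018 = $1.20
PFL insurance: $665.00 × 0.0073 = $4.85
Medicare: $665.00 × 0.0275 = $18.29
Charity payroll deduction: $61.83
Employee stock purchase plan: $17.46
Life insurance premium: $53.70
Total deductions = $46.55 + $28.02 + $1.20 + $4.85 + $18.29 + $61.83 + $17.46 + $53.70 = $231.90
Net pay = $665.00 − $231.90 = $433.10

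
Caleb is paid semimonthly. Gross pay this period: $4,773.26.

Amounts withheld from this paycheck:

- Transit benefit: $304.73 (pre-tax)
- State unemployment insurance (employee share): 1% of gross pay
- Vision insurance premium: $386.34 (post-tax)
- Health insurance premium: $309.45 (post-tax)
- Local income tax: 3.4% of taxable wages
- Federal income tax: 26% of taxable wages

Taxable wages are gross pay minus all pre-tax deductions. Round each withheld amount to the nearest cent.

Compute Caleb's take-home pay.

$2,411.26

Transit benefit: $304.73
Taxable wages = $4,773.26 − $304.73 = $4,468.53
Federal income tax: $4,468.53 × 0.26 = $1,161.82
Local income tax: $4,468.53 × 0.034 = $151.93
State unemployment insurance (employee share): $4,773.26 × 0.01 = $47.73
Vision insurance premium: $386.34
Health insurance premium: $309.45
Total deductions = $304.73 + $1,161.82 + $151.93 + $47.73 + $386.34 + $309.45 = $2,362.00
Net pay = $4,773.26 − $2,362.00 = $2,411.26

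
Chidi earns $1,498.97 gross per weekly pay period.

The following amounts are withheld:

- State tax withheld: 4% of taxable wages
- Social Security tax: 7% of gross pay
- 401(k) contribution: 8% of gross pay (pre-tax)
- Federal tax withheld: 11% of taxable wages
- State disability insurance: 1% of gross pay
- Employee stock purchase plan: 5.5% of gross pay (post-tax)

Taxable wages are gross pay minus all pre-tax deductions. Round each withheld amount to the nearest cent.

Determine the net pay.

$969.83

401(k) contribution: $1,498.97 × 0.08 = $119.92
Taxable wages = $1,498.97 − $119.92 = $1,379.05
Federal tax withheld: $1,379.05 × 0.11 = $151.70
State tax withheld: $1,379.05 × 0.04 = $55.16
Social Security tax: $1,498.97 × 0.07 = $104.93
State disability insurance: $1,498.97 × 0.01 = $14.99
Employee stock purchase plan: $1,498.97 × 0.055 = $82.44
Total deductions = $119.92 + $151.70 + $55.16 + $104.93 + $14.99 + $82.44 = $529.14
Net pay = $1,498.97 − $529.14 = $969.83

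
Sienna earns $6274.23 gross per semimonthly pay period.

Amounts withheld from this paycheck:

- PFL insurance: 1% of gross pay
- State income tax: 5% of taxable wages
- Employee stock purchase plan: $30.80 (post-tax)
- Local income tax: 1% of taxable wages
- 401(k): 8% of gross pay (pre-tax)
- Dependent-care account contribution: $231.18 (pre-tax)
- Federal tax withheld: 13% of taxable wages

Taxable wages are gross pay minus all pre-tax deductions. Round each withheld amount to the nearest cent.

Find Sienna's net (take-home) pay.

$4394.76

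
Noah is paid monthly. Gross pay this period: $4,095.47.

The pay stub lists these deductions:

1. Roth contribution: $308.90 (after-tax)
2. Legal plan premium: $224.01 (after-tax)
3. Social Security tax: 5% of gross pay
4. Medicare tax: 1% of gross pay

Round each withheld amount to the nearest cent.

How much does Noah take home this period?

Social Security tax: $4,095.47 × 0.05 = $204.77
Medicare tax: $4,095.47 × 0.01 = $40.95
Roth contribution: $308.90
Legal plan premium: $224.01
Total deductions = $204.77 + $40.95 + $308.90 + $224.01 = $778.63
Net pay = $4,095.47 − $778.63 = $3,316.84

$3,316.84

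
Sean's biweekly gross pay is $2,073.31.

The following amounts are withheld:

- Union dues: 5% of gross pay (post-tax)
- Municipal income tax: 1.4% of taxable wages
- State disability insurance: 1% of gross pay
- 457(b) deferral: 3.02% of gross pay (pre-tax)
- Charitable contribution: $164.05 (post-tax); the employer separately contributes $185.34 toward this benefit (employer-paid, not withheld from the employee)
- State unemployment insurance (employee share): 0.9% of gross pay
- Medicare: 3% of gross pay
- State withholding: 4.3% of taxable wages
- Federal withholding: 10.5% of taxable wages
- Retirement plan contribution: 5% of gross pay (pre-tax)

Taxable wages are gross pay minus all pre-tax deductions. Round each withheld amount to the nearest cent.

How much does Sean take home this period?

$1,228.78

457(b) deferral: $2,073.31 × 0.0302 = $62.61
Retirement plan contribution: $2,073.31 × 0.05 = $103.67
Pre-tax total = $62.61 + $103.67 = $166.28
Taxable wages = $2,073.31 − $166.28 = $1,907.03
State withholding: $1,907.03 × 0.043 = $82.00
Federal withholding: $1,907.03 × 0.105 = $200.24
Municipal income tax: $1,907.03 × 0.014 = $26.70
Medicare: $2,073.31 × 0.03 = $62.20
State unemployment insurance (employee share): $2,073.31 × 0.009 = $18.66
State disability insurance: $2,073.31 × 0.01 = $20.73
Charitable contribution: $164.05
Union dues: $2,073.31 × 0.05 = $103.67
(Employer's $185.34 toward charitable contribution is not withheld from the employee.)
Total deductions = $62.61 + $103.67 + $82.00 + $200.24 + $26.70 + $62.20 + $18.66 + $20.73 + $164.05 + $103.67 = $844.53
Net pay = $2,073.31 − $844.53 = $1,228.78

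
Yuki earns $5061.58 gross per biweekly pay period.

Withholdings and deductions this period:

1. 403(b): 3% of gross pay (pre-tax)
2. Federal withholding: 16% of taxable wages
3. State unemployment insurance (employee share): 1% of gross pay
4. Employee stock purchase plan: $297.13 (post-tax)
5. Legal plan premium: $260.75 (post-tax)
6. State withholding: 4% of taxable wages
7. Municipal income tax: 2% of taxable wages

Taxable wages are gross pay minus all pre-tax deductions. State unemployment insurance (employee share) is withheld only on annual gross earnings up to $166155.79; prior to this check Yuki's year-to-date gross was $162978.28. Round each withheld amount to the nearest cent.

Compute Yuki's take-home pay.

$3239.93

403(b): $5061.58 × 0.03 = $151.85
Taxable wages = $5061.58 − $151.85 = $4909.73
State withholding: $4909.73 × 0.04 = $196.39
Federal withholding: $4909.73 × 0.16 = $785.56
Municipal income tax: $4909.73 × 0.02 = $98.19
State unemployment insurance (employee share): only $166155.79 − $162978.28 = $3177.51 of this check is subject → $3177.51 × 0.01 = $31.78
Employee stock purchase plan: $297.13
Legal plan premium: $260.75
Total deductions = $151.85 + $196.39 + $785.56 + $98.19 + $31.78 + $297.13 + $260.75 = $1821.65
Net pay = $5061.58 − $1821.65 = $3239.93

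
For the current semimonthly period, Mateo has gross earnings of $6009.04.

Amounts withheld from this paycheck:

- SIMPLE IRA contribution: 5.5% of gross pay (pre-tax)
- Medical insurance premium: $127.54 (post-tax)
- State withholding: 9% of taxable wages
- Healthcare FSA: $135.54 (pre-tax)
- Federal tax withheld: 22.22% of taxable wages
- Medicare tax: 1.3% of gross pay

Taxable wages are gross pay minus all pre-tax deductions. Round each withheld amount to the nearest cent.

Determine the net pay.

Healthcare FSA: $135.54
SIMPLE IRA contribution: $6009.04 × 0.055 = $330.50
Pre-tax total = $135.54 + $330.50 = $466.04
Taxable wages = $6009.04 − $466.04 = $5543.00
Federal tax withheld: $5543.00 × 0.2222 = $1231.65
State withholding: $5543.00 × 0.09 = $498.87
Medicare tax: $6009.04 × 0.013 = $78.12
Medical insurance premium: $127.54
Total deductions = $135.54 + $330.50 + $1231.65 + $498.87 + $78.12 + $127.54 = $2402.22
Net pay = $6009.04 − $2402.22 = $3606.82

$3606.82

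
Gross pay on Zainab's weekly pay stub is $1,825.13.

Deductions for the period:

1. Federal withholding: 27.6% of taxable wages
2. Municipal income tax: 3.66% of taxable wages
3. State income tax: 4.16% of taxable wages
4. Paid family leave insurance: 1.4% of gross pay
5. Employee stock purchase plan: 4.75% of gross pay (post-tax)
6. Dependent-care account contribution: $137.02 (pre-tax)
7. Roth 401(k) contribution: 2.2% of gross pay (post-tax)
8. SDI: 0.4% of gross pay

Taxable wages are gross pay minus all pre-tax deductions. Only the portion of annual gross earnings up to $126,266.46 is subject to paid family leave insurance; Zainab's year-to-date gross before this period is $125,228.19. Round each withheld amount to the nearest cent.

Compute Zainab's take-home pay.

$941.50

Dependent-care account contribution: $137.02
Taxable wages = $1,825.13 − $137.02 = $1,688.11
State income tax: $1,688.11 × 0.0416 = $70.23
Municipal income tax: $1,688.11 × 0.0366 = $61.78
Federal withholding: $1,688.11 × 0.276 = $465.92
Paid family leave insurance: only $126,266.46 − $125,228.19 = $1,038.27 of this check is subject → $1,038.27 × 0.014 = $14.54
SDI: $1,825.13 × 0.004 = $7.30
Roth 401(k) contribution: $1,825.13 × 0.022 = $40.15
Employee stock purchase plan: $1,825.13 × 0.0475 = $86.69
Total deductions = $137.02 + $70.23 + $61.78 + $465.92 + $14.54 + $7.30 + $40.15 + $86.69 = $883.63
Net pay = $1,825.13 − $883.63 = $941.50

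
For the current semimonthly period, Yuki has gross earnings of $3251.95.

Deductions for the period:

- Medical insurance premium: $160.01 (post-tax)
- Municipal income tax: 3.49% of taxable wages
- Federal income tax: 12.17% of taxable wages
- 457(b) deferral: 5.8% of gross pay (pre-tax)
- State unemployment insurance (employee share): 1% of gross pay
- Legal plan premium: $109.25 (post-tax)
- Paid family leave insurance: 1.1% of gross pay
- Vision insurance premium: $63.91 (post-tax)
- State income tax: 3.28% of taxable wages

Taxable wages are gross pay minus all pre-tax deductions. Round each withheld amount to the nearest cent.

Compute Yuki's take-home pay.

$2081.68

457(b) deferral: $3251.95 × 0.058 = $188.61
Taxable wages = $3251.95 − $188.61 = $3063.34
Federal income tax: $3063.34 × 0.1217 = $372.81
State income tax: $3063.34 × 0.0328 = $100.48
Municipal income tax: $3063.34 × 0.0349 = $106.91
Paid family leave insurance: $3251.95 × 0.011 = $35.77
State unemployment insurance (employee share): $3251.95 × 0.01 = $32.52
Medical insurance premium: $160.01
Legal plan premium: $109.25
Vision insurance premium: $63.91
Total deductions = $188.61 + $372.81 + $100.48 + $106.91 + $35.77 + $32.52 + $160.01 + $109.25 + $63.91 = $1170.27
Net pay = $3251.95 − $1170.27 = $2081.68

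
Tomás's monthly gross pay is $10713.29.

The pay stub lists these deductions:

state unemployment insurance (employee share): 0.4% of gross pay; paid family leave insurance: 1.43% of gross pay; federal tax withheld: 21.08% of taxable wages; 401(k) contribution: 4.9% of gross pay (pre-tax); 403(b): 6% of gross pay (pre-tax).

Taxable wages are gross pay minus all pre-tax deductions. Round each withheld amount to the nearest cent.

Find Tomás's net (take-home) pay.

$7337.29

403(b): $10713.29 × 0.06 = $642.80
401(k) contribution: $10713.29 × 0.049 = $524.95
Pre-tax total = $642.80 + $524.95 = $1167.75
Taxable wages = $10713.29 − $1167.75 = $9545.54
Federal tax withheld: $9545.54 × 0.2108 = $2012.20
Paid family leave insurance: $10713.29 × 0.0143 = $153.20
State unemployment insurance (employee share): $10713.29 × 0.004 = $42.85
Total deductions = $642.80 + $524.95 + $2012.20 + $153.20 + $42.85 = $3376.00
Net pay = $10713.29 − $3376.00 = $7337.29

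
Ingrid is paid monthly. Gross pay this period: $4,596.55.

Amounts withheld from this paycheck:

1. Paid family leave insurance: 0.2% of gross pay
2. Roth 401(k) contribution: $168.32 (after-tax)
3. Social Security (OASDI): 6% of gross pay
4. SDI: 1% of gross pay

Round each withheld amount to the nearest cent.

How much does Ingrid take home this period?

$4,097.28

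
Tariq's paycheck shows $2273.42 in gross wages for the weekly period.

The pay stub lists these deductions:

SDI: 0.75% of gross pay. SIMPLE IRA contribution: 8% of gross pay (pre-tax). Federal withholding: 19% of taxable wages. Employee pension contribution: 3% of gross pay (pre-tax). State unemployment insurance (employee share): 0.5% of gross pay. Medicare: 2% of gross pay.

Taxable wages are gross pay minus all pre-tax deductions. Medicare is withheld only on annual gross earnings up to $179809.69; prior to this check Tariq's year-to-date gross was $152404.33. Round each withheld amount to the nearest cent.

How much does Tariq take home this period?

$1565.02

Employee pension contribution: $2273.42 × 0.03 = $68.20
SIMPLE IRA contribution: $2273.42 × 0.08 = $181.87
Pre-tax total = $68.20 + $181.87 = $250.07
Taxable wages = $2273.42 − $250.07 = $2023.35
Federal withholding: $2023.35 × 0.19 = $384.44
State unemployment insurance (employee share): $2273.42 × 0.005 = $11.37
Medicare: cap not yet reached, full $2273.42 is subject → $2273.42 × 0.02 = $45.47
SDI: $2273.42 × 0.0075 = $17.05
Total deductions = $68.20 + $181.87 + $384.44 + $11.37 + $45.47 + $17.05 = $708.40
Net pay = $2273.42 − $708.40 = $1565.02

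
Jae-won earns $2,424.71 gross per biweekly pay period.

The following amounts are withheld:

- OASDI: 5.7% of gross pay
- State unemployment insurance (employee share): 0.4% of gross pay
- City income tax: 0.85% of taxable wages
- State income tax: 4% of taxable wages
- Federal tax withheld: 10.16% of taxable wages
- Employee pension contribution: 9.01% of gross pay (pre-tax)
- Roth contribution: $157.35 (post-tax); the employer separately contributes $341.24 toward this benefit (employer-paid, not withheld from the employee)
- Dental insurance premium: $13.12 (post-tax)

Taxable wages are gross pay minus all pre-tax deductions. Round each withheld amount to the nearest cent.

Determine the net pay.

Employee pension contribution: $2,424.71 × 0.0901 = $218.47
Taxable wages = $2,424.71 − $218.47 = $2,206.24
City income tax: $2,206.24 × 0.0085 = $18.75
Federal tax withheld: $2,206.24 × 0.1016 = $224.15
State income tax: $2,206.24 × 0.04 = $88.25
OASDI: $2,424.71 × 0.057 = $138.21
State unemployment insurance (employee share): $2,424.71 × 0.004 = $9.70
Dental insurance premium: $13.12
Roth contribution: $157.35
(Employer's $341.24 toward Roth contribution is not withheld from the employee.)
Total deductions = $218.47 + $18.75 + $224.15 + $88.25 + $138.21 + $9.70 + $13.12 + $157.35 = $868.00
Net pay = $2,424.71 − $868.00 = $1,556.71

$1,556.71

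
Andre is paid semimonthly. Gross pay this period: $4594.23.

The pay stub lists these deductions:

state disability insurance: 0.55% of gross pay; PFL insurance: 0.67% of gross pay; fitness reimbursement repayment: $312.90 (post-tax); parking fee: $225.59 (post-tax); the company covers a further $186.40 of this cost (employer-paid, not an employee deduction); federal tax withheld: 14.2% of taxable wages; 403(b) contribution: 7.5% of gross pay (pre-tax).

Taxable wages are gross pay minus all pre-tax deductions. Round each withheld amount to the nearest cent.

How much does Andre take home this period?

$3051.67

403(b) contribution: $4594.23 × 0.075 = $344.57
Taxable wages = $4594.23 − $344.57 = $4249.66
Federal tax withheld: $4249.66 × 0.142 = $603.45
PFL insurance: $4594.23 × 0.0067 = $30.78
State disability insurance: $4594.23 × 0.0055 = $25.27
Fitness reimbursement repayment: $312.90
Parking fee: $225.59
(Employer's $186.40 toward parking fee is not withheld from the employee.)
Total deductions = $344.57 + $603.45 + $30.78 + $25.27 + $312.90 + $225.59 = $1542.56
Net pay = $4594.23 − $1542.56 = $3051.67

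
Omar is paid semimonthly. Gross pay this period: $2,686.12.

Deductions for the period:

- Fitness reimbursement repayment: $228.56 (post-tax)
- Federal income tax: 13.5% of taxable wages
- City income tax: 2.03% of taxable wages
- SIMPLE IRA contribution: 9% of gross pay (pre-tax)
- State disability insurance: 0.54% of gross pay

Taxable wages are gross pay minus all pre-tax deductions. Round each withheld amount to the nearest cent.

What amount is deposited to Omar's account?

$1,821.69

SIMPLE IRA contribution: $2,686.12 × 0.09 = $241.75
Taxable wages = $2,686.12 − $241.75 = $2,444.37
City income tax: $2,444.37 × 0.0203 = $49.62
Federal income tax: $2,444.37 × 0.135 = $329.99
State disability insurance: $2,686.12 × 0.0054 = $14.51
Fitness reimbursement repayment: $228.56
Total deductions = $241.75 + $49.62 + $329.99 + $14.51 + $228.56 = $864.43
Net pay = $2,686.12 − $864.43 = $1,821.69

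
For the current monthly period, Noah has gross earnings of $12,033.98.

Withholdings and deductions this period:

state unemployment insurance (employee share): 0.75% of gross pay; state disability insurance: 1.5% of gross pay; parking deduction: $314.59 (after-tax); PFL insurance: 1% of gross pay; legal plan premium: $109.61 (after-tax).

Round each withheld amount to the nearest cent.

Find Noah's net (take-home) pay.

$11,218.68

State disability insurance: $12,033.98 × 0.015 = $180.51
PFL insurance: $12,033.98 × 0.01 = $120.34
State unemployment insurance (employee share): $12,033.98 × 0.0075 = $90.25
Parking deduction: $314.59
Legal plan premium: $109.61
Total deductions = $180.51 + $120.34 + $90.25 + $314.59 + $109.61 = $815.30
Net pay = $12,033.98 − $815.30 = $11,218.68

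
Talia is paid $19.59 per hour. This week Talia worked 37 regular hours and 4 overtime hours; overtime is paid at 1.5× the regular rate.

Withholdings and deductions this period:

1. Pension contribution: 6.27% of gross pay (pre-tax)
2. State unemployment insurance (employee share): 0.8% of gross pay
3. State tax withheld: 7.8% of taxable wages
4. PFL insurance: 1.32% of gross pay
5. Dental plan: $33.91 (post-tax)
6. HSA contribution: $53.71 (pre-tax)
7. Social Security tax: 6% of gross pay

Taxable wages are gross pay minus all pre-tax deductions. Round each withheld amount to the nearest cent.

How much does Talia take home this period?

$576.13

Regular pay: 37 × $19.59 = $724.83
Overtime pay: 4 × $19.59 × 1.5 = $117.54
Gross pay = $724.83 + $117.54 = $842.37
HSA contribution: $53.71
Pension contribution: $842.37 × 0.0627 = $52.82
Pre-tax total = $53.71 + $52.82 = $106.53
Taxable wages = $842.37 − $106.53 = $735.84
State tax withheld: $735.84 × 0.078 = $57.40
PFL insurance: $842.37 × 0.0132 = $11.12
Social Security tax: $842.37 × 0.06 = $50.54
State unemployment insurance (employee share): $842.37 × 0.008 = $6.74
Dental plan: $33.91
Total deductions = $53.71 + $52.82 + $57.40 + $11.12 + $50.54 + $6.74 + $33.91 = $266.24
Net pay = $842.37 − $266.24 = $576.13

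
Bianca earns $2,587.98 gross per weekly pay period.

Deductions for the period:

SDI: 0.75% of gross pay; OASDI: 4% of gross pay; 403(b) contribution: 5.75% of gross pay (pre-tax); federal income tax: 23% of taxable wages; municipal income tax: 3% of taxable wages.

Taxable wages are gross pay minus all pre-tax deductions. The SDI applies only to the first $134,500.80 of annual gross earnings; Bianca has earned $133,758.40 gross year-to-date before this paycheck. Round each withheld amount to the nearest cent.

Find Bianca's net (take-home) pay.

403(b) contribution: $2,587.98 × 0.0575 = $148.81
Taxable wages = $2,587.98 − $148.81 = $2,439.17
Municipal income tax: $2,439.17 × 0.03 = $73.18
Federal income tax: $2,439.17 × 0.23 = $561.01
SDI: only $134,500.80 − $133,758.40 = $742.40 of this check is subject → $742.40 × 0.0075 = $5.57
OASDI: $2,587.98 × 0.04 = $103.52
Total deductions = $148.81 + $73.18 + $561.01 + $5.57 + $103.52 = $892.09
Net pay = $2,587.98 − $892.09 = $1,695.89

$1,695.89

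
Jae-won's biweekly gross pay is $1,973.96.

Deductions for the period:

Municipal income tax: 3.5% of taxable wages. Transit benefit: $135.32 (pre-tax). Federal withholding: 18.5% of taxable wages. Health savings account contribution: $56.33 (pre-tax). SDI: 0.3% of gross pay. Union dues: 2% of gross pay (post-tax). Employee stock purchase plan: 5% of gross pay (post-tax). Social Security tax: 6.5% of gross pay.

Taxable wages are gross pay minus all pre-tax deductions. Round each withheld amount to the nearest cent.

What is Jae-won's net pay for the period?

$1,117.79

Transit benefit: $135.32
Health savings account contribution: $56.33
Pre-tax total = $135.32 + $56.33 = $191.65
Taxable wages = $1,973.96 − $191.65 = $1,782.31
Municipal income tax: $1,782.31 × 0.035 = $62.38
Federal withholding: $1,782.31 × 0.185 = $329.73
Social Security tax: $1,973.96 × 0.065 = $128.31
SDI: $1,973.96 × 0.003 = $5.92
Employee stock purchase plan: $1,973.96 × 0.05 = $98.70
Union dues: $1,973.96 × 0.02 = $39.48
Total deductions = $135.32 + $56.33 + $62.38 + $329.73 + $128.31 + $5.92 + $98.70 + $39.48 = $856.17
Net pay = $1,973.96 − $856.17 = $1,117.79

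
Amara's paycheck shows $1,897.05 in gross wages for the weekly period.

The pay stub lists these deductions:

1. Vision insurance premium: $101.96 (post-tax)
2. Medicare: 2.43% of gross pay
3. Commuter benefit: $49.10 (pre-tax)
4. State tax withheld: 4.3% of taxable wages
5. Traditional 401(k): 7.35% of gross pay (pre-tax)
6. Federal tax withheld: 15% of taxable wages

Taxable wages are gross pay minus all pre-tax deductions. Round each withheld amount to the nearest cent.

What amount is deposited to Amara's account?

Traditional 401(k): $1,897.05 × 0.0735 = $139.43
Commuter benefit: $49.10
Pre-tax total = $139.43 + $49.10 = $188.53
Taxable wages = $1,897.05 − $188.53 = $1,708.52
Federal tax withheld: $1,708.52 × 0.15 = $256.28
State tax withheld: $1,708.52 × 0.043 = $73.47
Medicare: $1,897.05 × 0.0243 = $46.10
Vision insurance premium: $101.96
Total deductions = $139.43 + $49.10 + $256.28 + $73.47 + $46.10 + $101.96 = $666.34
Net pay = $1,897.05 − $666.34 = $1,230.71

$1,230.71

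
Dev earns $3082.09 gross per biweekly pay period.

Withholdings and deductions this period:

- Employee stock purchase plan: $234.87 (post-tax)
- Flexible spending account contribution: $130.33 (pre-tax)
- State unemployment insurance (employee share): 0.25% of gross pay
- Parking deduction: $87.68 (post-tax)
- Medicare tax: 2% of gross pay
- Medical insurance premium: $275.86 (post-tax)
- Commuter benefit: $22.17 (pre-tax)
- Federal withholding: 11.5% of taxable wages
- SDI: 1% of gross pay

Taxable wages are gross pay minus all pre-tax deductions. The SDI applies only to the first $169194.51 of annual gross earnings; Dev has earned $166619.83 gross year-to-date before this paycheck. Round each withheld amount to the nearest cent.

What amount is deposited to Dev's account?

$1899.18

Commuter benefit: $22.17
Flexible spending account contribution: $130.33
Pre-tax total = $22.17 + $130.33 = $152.50
Taxable wages = $3082.09 − $152.50 = $2929.59
Federal withholding: $2929.59 × 0.115 = $336.90
State unemployment insurance (employee share): $3082.09 × 0.0025 = $7.71
SDI: only $169194.51 − $166619.83 = $2574.68 of this check is subject → $2574.68 × 0.01 = $25.75
Medicare tax: $3082.09 × 0.02 = $61.64
Medical insurance premium: $275.86
Employee stock purchase plan: $234.87
Parking deduction: $87.68
Total deductions = $22.17 + $130.33 + $336.90 + $7.71 + $25.75 + $61.64 + $275.86 + $234.87 + $87.68 = $1182.91
Net pay = $3082.09 − $1182.91 = $1899.18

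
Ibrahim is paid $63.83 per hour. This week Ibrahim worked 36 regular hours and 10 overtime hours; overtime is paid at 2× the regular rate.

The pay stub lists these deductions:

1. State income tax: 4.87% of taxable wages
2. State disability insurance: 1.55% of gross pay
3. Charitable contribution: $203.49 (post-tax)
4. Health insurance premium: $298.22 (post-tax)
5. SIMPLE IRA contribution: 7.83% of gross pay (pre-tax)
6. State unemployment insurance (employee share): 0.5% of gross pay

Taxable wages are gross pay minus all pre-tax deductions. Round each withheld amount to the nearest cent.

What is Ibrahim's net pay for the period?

Regular pay: 36 × $63.83 = $2297.88
Overtime pay: 10 × $63.83 × 2 = $1276.60
Gross pay = $2297.88 + $1276.60 = $3574.48
SIMPLE IRA contribution: $3574.48 × 0.0783 = $279.88
Taxable wages = $3574.48 − $279.88 = $3294.60
State income tax: $3294.60 × 0.0487 = $160.45
State disability insurance: $3574.48 × 0.0155 = $55.40
State unemployment insurance (employee share): $3574.48 × 0.005 = $17.87
Health insurance premium: $298.22
Charitable contribution: $203.49
Total deductions = $279.88 + $160.45 + $55.40 + $17.87 + $298.22 + $203.49 = $1015.31
Net pay = $3574.48 − $1015.31 = $2559.17

$2559.17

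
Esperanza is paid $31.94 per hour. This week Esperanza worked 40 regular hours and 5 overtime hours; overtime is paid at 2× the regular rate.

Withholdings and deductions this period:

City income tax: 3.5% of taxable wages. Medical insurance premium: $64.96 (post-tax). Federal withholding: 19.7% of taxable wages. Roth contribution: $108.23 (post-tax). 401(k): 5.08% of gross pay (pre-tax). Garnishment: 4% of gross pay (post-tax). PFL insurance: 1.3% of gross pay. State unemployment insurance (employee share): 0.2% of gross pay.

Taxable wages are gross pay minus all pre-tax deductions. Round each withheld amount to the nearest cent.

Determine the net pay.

Regular pay: 40 × $31.94 = $1,277.60
Overtime pay: 5 × $31.94 × 2 = $319.40
Gross pay = $1,277.60 + $319.40 = $1,597.00
401(k): $1,597.00 × 0.0508 = $81.13
Taxable wages = $1,597.00 − $81.13 = $1,515.87
Federal withholding: $1,515.87 × 0.197 = $298.63
City income tax: $1,515.87 × 0.035 = $53.06
State unemployment insurance (employee share): $1,597.00 × 0.002 = $3.19
PFL insurance: $1,597.00 × 0.013 = $20.76
Garnishment: $1,597.00 × 0.04 = $63.88
Roth contribution: $108.23
Medical insurance premium: $64.96
Total deductions = $81.13 + $298.63 + $53.06 + $3.19 + $20.76 + $63.88 + $108.23 + $64.96 = $693.84
Net pay = $1,597.00 − $693.84 = $903.16

$903.16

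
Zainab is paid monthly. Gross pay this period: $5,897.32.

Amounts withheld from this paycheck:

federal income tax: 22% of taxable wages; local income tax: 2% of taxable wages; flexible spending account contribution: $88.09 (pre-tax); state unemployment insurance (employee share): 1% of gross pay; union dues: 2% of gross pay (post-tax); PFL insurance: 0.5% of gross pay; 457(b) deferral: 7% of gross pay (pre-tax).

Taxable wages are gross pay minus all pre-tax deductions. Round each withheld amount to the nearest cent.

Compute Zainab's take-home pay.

Flexible spending account contribution: $88.09
457(b) deferral: $5,897.32 × 0.07 = $412.81
Pre-tax total = $88.09 + $412.81 = $500.90
Taxable wages = $5,897.32 − $500.90 = $5,396.42
Federal income tax: $5,396.42 × 0.22 = $1,187.21
Local income tax: $5,396.42 × 0.02 = $107.93
PFL insurance: $5,897.32 × 0.005 = $29.49
State unemployment insurance (employee share): $5,897.32 × 0.01 = $58.97
Union dues: $5,897.32 × 0.02 = $117.95
Total deductions = $88.09 + $412.81 + $1,187.21 + $107.93 + $29.49 + $58.97 + $117.95 = $2,002.45
Net pay = $5,897.32 − $2,002.45 = $3,894.87

$3,894.87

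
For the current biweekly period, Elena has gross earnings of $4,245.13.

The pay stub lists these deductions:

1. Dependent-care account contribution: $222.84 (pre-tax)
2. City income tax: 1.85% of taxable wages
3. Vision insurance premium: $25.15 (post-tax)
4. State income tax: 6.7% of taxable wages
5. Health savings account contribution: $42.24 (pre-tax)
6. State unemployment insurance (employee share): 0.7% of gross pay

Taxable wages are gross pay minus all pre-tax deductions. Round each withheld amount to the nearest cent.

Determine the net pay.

$3,584.89

Dependent-care account contribution: $222.84
Health savings account contribution: $42.24
Pre-tax total = $222.84 + $42.24 = $265.08
Taxable wages = $4,245.13 − $265.08 = $3,980.05
City income tax: $3,980.05 × 0.0185 = $73.63
State income tax: $3,980.05 × 0.067 = $266.66
State unemployment insurance (employee share): $4,245.13 × 0.007 = $29.72
Vision insurance premium: $25.15
Total deductions = $222.84 + $42.24 + $73.63 + $266.66 + $29.72 + $25.15 = $660.24
Net pay = $4,245.13 − $660.24 = $3,584.89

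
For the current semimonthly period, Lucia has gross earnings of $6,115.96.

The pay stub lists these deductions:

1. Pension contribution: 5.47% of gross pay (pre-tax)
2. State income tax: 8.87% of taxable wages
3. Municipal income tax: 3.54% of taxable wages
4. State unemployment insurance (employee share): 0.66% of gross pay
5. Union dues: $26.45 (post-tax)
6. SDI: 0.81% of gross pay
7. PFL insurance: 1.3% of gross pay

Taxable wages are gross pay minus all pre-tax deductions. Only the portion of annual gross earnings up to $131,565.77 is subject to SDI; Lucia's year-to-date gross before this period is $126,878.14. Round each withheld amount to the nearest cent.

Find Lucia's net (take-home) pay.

$4,879.65

Pension contribution: $6,115.96 × 0.0547 = $334.54
Taxable wages = $6,115.96 − $334.54 = $5,781.42
State income tax: $5,781.42 × 0.0887 = $512.81
Municipal income tax: $5,781.42 × 0.0354 = $204.66
State unemployment insurance (employee share): $6,115.96 × 0.0066 = $40.37
SDI: only $131,565.77 − $126,878.14 = $4,687.63 of this check is subject → $4,687.63 × 0.0081 = $37.97
PFL insurance: $6,115.96 × 0.013 = $79.51
Union dues: $26.45
Total deductions = $334.54 + $512.81 + $204.66 + $40.37 + $37.97 + $79.51 + $26.45 = $1,236.31
Net pay = $6,115.96 − $1,236.31 = $4,879.65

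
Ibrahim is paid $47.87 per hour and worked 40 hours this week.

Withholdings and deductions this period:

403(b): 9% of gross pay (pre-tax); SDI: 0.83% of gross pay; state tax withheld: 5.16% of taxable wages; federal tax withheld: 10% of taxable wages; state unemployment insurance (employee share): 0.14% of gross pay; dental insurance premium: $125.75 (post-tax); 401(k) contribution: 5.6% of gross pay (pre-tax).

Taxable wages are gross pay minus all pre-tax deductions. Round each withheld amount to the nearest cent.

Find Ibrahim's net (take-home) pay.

Gross pay: 40 × $47.87 = $1914.80
401(k) contribution: $1914.80 × 0.056 = $107.23
403(b): $1914.80 × 0.09 = $172.33
Pre-tax total = $107.23 + $172.33 = $279.56
Taxable wages = $1914.80 − $279.56 = $1635.24
Federal tax withheld: $1635.24 × 0.1 = $163.52
State tax withheld: $1635.24 × 0.0516 = $84.38
State unemployment insurance (employee share): $1914.80 × 0.0014 = $2.68
SDI: $1914.80 × 0.0083 = $15.89
Dental insurance premium: $125.75
Total deductions = $107.23 + $172.33 + $163.52 + $84.38 + $2.68 + $15.89 + $125.75 = $671.78
Net pay = $1914.80 − $671.78 = $1243.02

$1243.02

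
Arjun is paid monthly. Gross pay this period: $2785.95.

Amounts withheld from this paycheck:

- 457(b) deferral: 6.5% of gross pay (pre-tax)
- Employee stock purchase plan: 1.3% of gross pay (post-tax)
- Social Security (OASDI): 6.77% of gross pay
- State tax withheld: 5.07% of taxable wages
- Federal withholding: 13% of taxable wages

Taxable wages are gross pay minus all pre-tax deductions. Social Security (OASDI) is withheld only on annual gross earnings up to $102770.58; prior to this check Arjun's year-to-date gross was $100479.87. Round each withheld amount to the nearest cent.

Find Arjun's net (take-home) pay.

457(b) deferral: $2785.95 × 0.065 = $181.09
Taxable wages = $2785.95 − $181.09 = $2604.86
State tax withheld: $2604.86 × 0.0507 = $132.07
Federal withholding: $2604.86 × 0.13 = $338.63
Social Security (OASDI): only $102770.58 − $100479.87 = $2290.71 of this check is subject → $2290.71 × 0.0677 = $155.08
Employee stock purchase plan: $2785.95 × 0.013 = $36.22
Total deductions = $181.09 + $132.07 + $338.63 + $155.08 + $36.22 = $843.09
Net pay = $2785.95 − $843.09 = $1942.86

$1942.86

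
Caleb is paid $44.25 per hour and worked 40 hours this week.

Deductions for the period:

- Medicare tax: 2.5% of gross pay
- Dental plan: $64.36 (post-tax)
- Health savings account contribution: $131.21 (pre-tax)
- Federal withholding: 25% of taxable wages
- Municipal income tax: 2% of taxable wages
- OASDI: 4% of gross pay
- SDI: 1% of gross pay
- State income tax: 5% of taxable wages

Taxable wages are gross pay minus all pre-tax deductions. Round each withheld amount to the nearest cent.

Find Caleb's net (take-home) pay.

$917.26

Gross pay: 40 × $44.25 = $1,770.00
Health savings account contribution: $131.21
Taxable wages = $1,770.00 − $131.21 = $1,638.79
State income tax: $1,638.79 × 0.05 = $81.94
Municipal income tax: $1,638.79 × 0.02 = $32.78
Federal withholding: $1,638.79 × 0.25 = $409.70
SDI: $1,770.00 × 0.01 = $17.70
OASDI: $1,770.00 × 0.04 = $70.80
Medicare tax: $1,770.00 × 0.025 = $44.25
Dental plan: $64.36
Total deductions = $131.21 + $81.94 + $32.78 + $409.70 + $17.70 + $70.80 + $44.25 + $64.36 = $852.74
Net pay = $1,770.00 − $852.74 = $917.26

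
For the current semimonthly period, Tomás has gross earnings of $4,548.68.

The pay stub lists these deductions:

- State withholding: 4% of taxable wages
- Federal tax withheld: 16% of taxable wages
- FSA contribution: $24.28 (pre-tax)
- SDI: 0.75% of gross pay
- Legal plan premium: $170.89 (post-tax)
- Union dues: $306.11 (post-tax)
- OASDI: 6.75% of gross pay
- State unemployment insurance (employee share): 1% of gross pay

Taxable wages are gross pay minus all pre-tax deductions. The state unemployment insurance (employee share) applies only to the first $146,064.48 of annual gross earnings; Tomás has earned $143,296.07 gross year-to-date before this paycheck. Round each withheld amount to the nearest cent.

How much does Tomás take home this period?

$2,773.68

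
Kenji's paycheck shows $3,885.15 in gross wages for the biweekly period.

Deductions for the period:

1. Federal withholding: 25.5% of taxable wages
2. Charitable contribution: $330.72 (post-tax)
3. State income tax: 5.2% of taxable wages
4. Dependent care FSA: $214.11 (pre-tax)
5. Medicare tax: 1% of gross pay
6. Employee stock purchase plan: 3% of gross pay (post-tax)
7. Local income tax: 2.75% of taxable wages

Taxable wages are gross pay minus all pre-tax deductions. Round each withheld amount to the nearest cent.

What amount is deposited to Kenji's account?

$1,956.96

Dependent care FSA: $214.11
Taxable wages = $3,885.15 − $214.11 = $3,671.04
State income tax: $3,671.04 × 0.052 = $190.89
Local income tax: $3,671.04 × 0.0275 = $100.95
Federal withholding: $3,671.04 × 0.255 = $936.12
Medicare tax: $3,885.15 × 0.01 = $38.85
Charitable contribution: $330.72
Employee stock purchase plan: $3,885.15 × 0.03 = $116.55
Total deductions = $214.11 + $190.89 + $100.95 + $936.12 + $38.85 + $330.72 + $116.55 = $1,928.19
Net pay = $3,885.15 − $1,928.19 = $1,956.96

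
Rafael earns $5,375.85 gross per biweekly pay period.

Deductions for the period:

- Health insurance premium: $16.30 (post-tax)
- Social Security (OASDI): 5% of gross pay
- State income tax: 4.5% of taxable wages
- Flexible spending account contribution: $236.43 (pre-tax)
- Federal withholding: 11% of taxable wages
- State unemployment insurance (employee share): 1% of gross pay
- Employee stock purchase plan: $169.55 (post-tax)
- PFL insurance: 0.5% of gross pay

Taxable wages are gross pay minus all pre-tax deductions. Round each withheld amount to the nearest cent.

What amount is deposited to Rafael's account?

$3,807.53

Flexible spending account contribution: $236.43
Taxable wages = $5,375.85 − $236.43 = $5,139.42
Federal withholding: $5,139.42 × 0.11 = $565.34
State income tax: $5,139.42 × 0.045 = $231.27
PFL insurance: $5,375.85 × 0.005 = $26.88
State unemployment insurance (employee share): $5,375.85 × 0.01 = $53.76
Social Security (OASDI): $5,375.85 × 0.05 = $268.79
Health insurance premium: $16.30
Employee stock purchase plan: $169.55
Total deductions = $236.43 + $565.34 + $231.27 + $26.88 + $53.76 + $268.79 + $16.30 + $169.55 = $1,568.32
Net pay = $5,375.85 − $1,568.32 = $3,807.53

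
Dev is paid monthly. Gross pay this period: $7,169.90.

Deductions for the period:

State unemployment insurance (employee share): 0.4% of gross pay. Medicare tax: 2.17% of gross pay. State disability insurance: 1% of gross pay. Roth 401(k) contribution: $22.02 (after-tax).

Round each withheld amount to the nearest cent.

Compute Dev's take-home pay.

State disability insurance: $7,169.90 × 0.01 = $71.70
State unemployment insurance (employee share): $7,169.90 × 0.004 = $28.68
Medicare tax: $7,169.90 × 0.0217 = $155.59
Roth 401(k) contribution: $22.02
Total deductions = $71.70 + $28.68 + $155.59 + $22.02 = $277.99
Net pay = $7,169.90 − $277.99 = $6,891.91

$6,891.91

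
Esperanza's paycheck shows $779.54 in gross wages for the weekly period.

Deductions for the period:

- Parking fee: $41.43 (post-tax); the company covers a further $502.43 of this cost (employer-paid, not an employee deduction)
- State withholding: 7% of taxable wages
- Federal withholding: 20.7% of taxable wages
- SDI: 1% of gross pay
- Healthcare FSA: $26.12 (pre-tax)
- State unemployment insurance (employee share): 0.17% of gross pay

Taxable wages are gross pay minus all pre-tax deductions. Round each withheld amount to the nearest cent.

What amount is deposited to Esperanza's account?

Healthcare FSA: $26.12
Taxable wages = $779.54 − $26.12 = $753.42
State withholding: $753.42 × 0.07 = $52.74
Federal withholding: $753.42 × 0.207 = $155.96
State unemployment insurance (employee share): $779.54 × 0.0017 = $1.33
SDI: $779.54 × 0.01 = $7.80
Parking fee: $41.43
(Employer's $502.43 toward parking fee is not withheld from the employee.)
Total deductions = $26.12 + $52.74 + $155.96 + $1.33 + $7.80 + $41.43 = $285.38
Net pay = $779.54 − $285.38 = $494.16

$494.16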